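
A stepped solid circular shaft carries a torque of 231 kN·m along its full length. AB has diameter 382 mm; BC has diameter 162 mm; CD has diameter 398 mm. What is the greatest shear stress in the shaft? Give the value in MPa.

277 MPa

Under the same torque, τ_max = 16T/(πd³) is largest where d is smallest — segment BC (d = 162 mm).
τ_max = 16·231000/(π·(0.162)³) = 2.767×10^8 Pa.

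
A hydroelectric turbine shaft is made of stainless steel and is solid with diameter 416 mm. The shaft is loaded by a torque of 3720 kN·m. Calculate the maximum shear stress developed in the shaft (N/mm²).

J = πd⁴/32 = π(0.416)⁴/32 = 2.940×10^-3 m⁴.
τ_max = T·r/J = 3.720e6 × 0.208 / 2.940×10^-3 = 2.632×10^8 Pa.

263 N/mm²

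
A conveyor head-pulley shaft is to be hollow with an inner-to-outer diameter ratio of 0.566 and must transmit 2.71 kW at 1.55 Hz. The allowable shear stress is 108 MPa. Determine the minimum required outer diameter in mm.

24.5 mm

ω = 2π·1.55 = 9.739 rad/s, so T = P/ω = 2.71×10³ / 9.739 = 278.3 N·m.
For a hollow shaft with d_i/d_o = 0.566: τ_max = 16T/(π d_o³ (1−k⁴)), so d_o = [16T/(π τ_allow (1−k⁴))]^(1/3) = [16·278.3/(π·1.08×10^8·0.8974)]^(1/3) = 0.02445 m.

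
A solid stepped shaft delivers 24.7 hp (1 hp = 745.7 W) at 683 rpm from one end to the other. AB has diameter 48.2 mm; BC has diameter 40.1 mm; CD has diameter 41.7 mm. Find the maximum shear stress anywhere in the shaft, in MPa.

20.3 MPa

ω = 2π·683/60 = 71.52 rad/s, so T = P/ω = 24.7×745.7 / 71.52 = 257.5 N·m.
Under the same torque, τ_max = 16T/(πd³) is largest where d is smallest — segment BC (d = 40.1 mm).
τ_max = 16·257.5/(π·(0.0401)³) = 2.034×10^7 Pa.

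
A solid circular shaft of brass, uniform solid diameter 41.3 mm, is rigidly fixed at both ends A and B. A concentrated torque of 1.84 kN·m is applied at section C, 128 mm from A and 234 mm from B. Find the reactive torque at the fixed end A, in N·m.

With uniform GJ and both ends fixed, compatibility θ_AC = θ_CB gives T_A·a = T_B·b, together with T_A + T_B = T₀.
T_A = T₀·b/(a+b) = 1840·234/362.0 = 1189 N·m; T_B = 650.6 N·m.

1190 N·m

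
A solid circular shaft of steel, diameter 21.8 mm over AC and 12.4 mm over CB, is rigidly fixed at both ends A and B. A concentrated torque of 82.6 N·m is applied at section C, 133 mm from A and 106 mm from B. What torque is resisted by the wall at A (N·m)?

Compatibility: T_A·a/J_AC = T_B·b/J_CB with T_A + T_B = T₀.
J_AC = 2.22×10^-8 m⁴, J_CB = 2.32×10^-9 m⁴, so T_A = T₀·(J_AC/a)/((J_AC/a)+(J_CB/b)) = 73.01 N·m, T_B = 9.589 N·m.

73.0 N·m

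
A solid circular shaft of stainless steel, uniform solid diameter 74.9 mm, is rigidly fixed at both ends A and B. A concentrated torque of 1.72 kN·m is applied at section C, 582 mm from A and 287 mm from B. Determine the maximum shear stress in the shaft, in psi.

With uniform GJ and both ends fixed, compatibility θ_AC = θ_CB gives T_A·a = T_B·b, together with T_A + T_B = T₀.
T_A = T₀·b/(a+b) = 1720·287/869.0 = 568.1 N·m; T_B = 1152 N·m.
τ in each portion: τ_AC = 6.89×10^6 Pa, τ_CB = 1.40×10^7 Pa; maximum is in CB.
τ_max = T_CB·r/J = 1152·0.0375/3.09×10^-6 = 1.396×10^7 Pa.

2030 psi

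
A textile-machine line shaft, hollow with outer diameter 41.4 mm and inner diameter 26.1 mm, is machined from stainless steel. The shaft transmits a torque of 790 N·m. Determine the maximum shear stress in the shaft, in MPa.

67.3 MPa

J = π(d_o⁴ − d_i⁴)/32 = π(0.0414⁴ − 0.0261⁴)/32 = 2.428×10^-7 m⁴.
τ_max = T·r/J = 790.0 × 0.0207 / 2.428×10^-7 = 6.734×10^7 Pa.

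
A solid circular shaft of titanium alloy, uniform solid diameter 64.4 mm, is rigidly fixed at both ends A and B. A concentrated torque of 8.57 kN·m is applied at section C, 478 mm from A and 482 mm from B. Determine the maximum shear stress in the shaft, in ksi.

With uniform GJ and both ends fixed, compatibility θ_AC = θ_CB gives T_A·a = T_B·b, together with T_A + T_B = T₀.
T_A = T₀·b/(a+b) = 8570·482/960.0 = 4303 N·m; T_B = 4267 N·m.
τ in each portion: τ_AC = 8.20×10^7 Pa, τ_CB = 8.14×10^7 Pa; maximum is in AC.
τ_max = T_AC·r/J = 4303·0.0322/1.69×10^-6 = 8.205×10^7 Pa.

11.9 ksi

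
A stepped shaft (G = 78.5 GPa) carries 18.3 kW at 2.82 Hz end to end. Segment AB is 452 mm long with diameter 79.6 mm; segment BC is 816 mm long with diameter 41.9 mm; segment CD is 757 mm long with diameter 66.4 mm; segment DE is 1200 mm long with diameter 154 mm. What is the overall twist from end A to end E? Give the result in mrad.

42.5 mrad

ω = 2π·2.82 = 17.72 rad/s, so T = P/ω = 18.3×10³ / 17.72 = 1033 N·m.
J_AB = π(0.0796)⁴/32 = 3.94×10^-6 m⁴; J_BC = π(0.0419)⁴/32 = 3.03×10^-7 m⁴; J_CD = π(0.0664)⁴/32 = 1.91×10^-6 m⁴; J_DE = π(0.154)⁴/32 = 5.52×10^-5 m⁴.
θ = (T/G)·Σ L_i/J_i = (1033/78.5×10⁹)·(0.452/3.94×10^-6 + 0.816/3.03×10^-7 + 0.757/1.91×10^-6 + 1.20/5.52×10^-5) = 0.04249 rad.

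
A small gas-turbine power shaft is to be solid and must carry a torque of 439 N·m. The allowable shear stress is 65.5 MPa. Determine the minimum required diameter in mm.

32.4 mm

For a solid shaft τ_max = 16T/(πd³), so d = (16T/(π τ_allow))^(1/3) = (16·439.0/(π·6.55×10^7))^(1/3) = 0.03244 m.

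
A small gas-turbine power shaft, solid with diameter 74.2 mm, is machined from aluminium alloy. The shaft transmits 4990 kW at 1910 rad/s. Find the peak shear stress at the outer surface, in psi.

ω = 1910 rad/s, so T = P/ω = 4990×10³ / 1910 = 2613 N·m.
J = πd⁴/32 = π(0.0742)⁴/32 = 2.976×10^-6 m⁴.
τ_max = T·r/J = 2613 × 0.0371 / 2.976×10^-6 = 3.257×10^7 Pa.

4720 psi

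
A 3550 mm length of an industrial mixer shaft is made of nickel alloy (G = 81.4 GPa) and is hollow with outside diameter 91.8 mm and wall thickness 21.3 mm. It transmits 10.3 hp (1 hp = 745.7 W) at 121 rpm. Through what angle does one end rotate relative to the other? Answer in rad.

0.00413 rad

ω = 2π·121/60 = 12.67 rad/s, so T = P/ω = 10.3×745.7 / 12.67 = 606.2 N·m.
J = π(d_o⁴ − d_i⁴)/32 = π(0.0918⁴ − 0.0492⁴)/32 = 6.397×10^-6 m⁴.
θ = T·L/(G·J) = 606.2 × 3.55 / (81.4×10⁹ × 6.397×10^-6) = 4.133×10^-3 rad.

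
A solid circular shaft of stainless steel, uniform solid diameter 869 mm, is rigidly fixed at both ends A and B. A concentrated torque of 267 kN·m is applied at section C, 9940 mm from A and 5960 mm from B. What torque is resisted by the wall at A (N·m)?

With uniform GJ and both ends fixed, compatibility θ_AC = θ_CB gives T_A·a = T_B·b, together with T_A + T_B = T₀.
T_A = T₀·b/(a+b) = 267000·5960/15900 = 100100 N·m; T_B = 166900 N·m.

100000 N·m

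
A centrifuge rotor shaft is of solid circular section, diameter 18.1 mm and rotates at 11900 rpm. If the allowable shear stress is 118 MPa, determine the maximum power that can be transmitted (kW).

171 kW

J = πd⁴/32 = π(0.0181)⁴/32 = 1.054×10^-8 m⁴.
T_max = τ_allow·J/r = 1.18×10^8 × 1.054×10^-8 / 0.00905 = 137.4 N·m.
ω = 2π·11900/60 = 1246 rad/s, so P_max = T_max·ω = 1.712×10^5 W.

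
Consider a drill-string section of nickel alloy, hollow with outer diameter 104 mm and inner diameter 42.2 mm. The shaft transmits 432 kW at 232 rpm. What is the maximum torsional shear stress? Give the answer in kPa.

ω = 2π·232/60 = 24.29 rad/s, so T = P/ω = 432×10³ / 24.29 = 17780 N·m.
J = π(d_o⁴ − d_i⁴)/32 = π(0.104⁴ − 0.0422⁴)/32 = 1.117×10^-5 m⁴.
τ_max = T·r/J = 17780 × 0.0520 / 1.117×10^-5 = 8.275×10^7 Pa.

82800 kPa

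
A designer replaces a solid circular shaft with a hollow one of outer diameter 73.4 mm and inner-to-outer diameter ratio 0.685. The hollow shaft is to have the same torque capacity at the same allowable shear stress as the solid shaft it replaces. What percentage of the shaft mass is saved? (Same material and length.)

Equal τ_max and T ⇒ the solid shaft needs d_s³ = d_o³(1−k⁴), so d_s = 73.4·(1−0.685⁴)^(1/3) = 67.56 mm.
Area ratio A_h/A_s = d_o²(1−k²)/d_s² = (1−k²)/(1−k⁴)^(2/3) = 0.6265.
Mass saving = 1 − 0.6265 = 37.4 %.

37.4 %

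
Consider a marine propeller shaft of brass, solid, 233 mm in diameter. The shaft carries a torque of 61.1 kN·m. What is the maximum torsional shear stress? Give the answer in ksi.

3.57 ksi

J = πd⁴/32 = π(0.233)⁴/32 = 2.894×10^-4 m⁴.
τ_max = T·r/J = 61100 × 0.117 / 2.894×10^-4 = 2.460×10^7 Pa.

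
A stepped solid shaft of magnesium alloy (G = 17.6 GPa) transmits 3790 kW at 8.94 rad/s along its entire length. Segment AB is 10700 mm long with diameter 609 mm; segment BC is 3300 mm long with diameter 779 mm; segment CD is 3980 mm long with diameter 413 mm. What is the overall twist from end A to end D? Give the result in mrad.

ω = 8.94 rad/s, so T = P/ω = 3790×10³ / 8.940 = 423900 N·m.
J_AB = π(0.609)⁴/32 = 0.0135 m⁴; J_BC = π(0.779)⁴/32 = 0.0362 m⁴; J_CD = π(0.413)⁴/32 = 2.86×10^-3 m⁴.
θ = (T/G)·Σ L_i/J_i = (423900/17.6×10⁹)·(10.7/0.0135 + 3.30/0.0362 + 3.98/2.86×10^-3) = 0.05485 rad.

54.8 mrad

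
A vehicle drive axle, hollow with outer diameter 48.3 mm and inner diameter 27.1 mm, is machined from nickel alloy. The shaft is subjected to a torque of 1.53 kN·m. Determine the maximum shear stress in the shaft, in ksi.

11.1 ksi

J = π(d_o⁴ − d_i⁴)/32 = π(0.0483⁴ − 0.0271⁴)/32 = 4.814×10^-7 m⁴.
τ_max = T·r/J = 1530 × 0.0241 / 4.814×10^-7 = 7.676×10^7 Pa.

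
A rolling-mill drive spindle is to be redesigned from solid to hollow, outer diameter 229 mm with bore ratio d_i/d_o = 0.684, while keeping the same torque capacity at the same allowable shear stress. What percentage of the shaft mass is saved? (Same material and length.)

Equal τ_max and T ⇒ the solid shaft needs d_s³ = d_o³(1−k⁴), so d_s = 229·(1−0.684⁴)^(1/3) = 210.9 mm.
Area ratio A_h/A_s = d_o²(1−k²)/d_s² = (1−k²)/(1−k⁴)^(2/3) = 0.6274.
Mass saving = 1 − 0.6274 = 37.3 %.

37.3 %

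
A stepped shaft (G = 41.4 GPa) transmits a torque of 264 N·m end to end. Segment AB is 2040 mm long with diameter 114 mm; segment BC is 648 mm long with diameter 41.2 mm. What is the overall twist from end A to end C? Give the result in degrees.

J_AB = π(0.114)⁴/32 = 1.66×10^-5 m⁴; J_BC = π(0.0412)⁴/32 = 2.83×10^-7 m⁴.
θ = (T/G)·Σ L_i/J_i = (264.0/41.4×10⁹)·(2.04/1.66×10^-5 + 0.648/2.83×10^-7) = 0.01539 rad.

0.882°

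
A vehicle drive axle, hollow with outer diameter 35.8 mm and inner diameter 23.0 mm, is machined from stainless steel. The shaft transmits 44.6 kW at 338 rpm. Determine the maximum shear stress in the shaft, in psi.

24500 psi

ω = 2π·338/60 = 35.40 rad/s, so T = P/ω = 44.6×10³ / 35.40 = 1260 N·m.
J = π(d_o⁴ − d_i⁴)/32 = π(0.0358⁴ − 0.0230⁴)/32 = 1.338×10^-7 m⁴.
τ_max = T·r/J = 1260 × 0.0179 / 1.338×10^-7 = 1.686×10^8 Pa.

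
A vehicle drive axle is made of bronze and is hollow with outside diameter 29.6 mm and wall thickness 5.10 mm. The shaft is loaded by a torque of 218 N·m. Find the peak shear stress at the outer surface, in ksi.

J = π(d_o⁴ − d_i⁴)/32 = π(0.0296⁴ − 0.0194⁴)/32 = 6.146×10^-8 m⁴.
τ_max = T·r/J = 218.0 × 0.0148 / 6.146×10^-8 = 5.250×10^7 Pa.

7.61 ksi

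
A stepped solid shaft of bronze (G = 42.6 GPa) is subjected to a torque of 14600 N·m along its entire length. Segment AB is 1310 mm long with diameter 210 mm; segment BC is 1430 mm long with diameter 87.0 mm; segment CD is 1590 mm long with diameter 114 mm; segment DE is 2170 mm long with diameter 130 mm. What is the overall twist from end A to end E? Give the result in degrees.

J_AB = π(0.210)⁴/32 = 1.91×10^-4 m⁴; J_BC = π(0.0870)⁴/32 = 5.62×10^-6 m⁴; J_CD = π(0.114)⁴/32 = 1.66×10^-5 m⁴; J_DE = π(0.130)⁴/32 = 2.80×10^-5 m⁴.
θ = (T/G)·Σ L_i/J_i = (14600/42.6×10⁹)·(1.31/1.91×10^-4 + 1.43/5.62×10^-6 + 1.59/1.66×10^-5 + 2.17/2.80×10^-5) = 0.1489 rad.

8.53°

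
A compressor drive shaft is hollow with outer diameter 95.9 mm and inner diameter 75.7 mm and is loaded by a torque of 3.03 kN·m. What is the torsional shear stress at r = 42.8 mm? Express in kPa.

25500 kPa

J = π(d_o⁴ − d_i⁴)/32 = π(0.0959⁴ − 0.0757⁴)/32 = 5.080×10^-6 m⁴.
Shear stress varies linearly with radius: τ = T·r/J = 3030 × 0.0428 / 5.080×10^-6 = 2.553×10^7 Pa.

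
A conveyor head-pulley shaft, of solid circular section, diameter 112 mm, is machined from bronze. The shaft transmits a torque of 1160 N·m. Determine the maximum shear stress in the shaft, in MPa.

J = πd⁴/32 = π(0.112)⁴/32 = 1.545×10^-5 m⁴.
τ_max = T·r/J = 1160 × 0.0560 / 1.545×10^-5 = 4.205×10^6 Pa.

4.21 MPa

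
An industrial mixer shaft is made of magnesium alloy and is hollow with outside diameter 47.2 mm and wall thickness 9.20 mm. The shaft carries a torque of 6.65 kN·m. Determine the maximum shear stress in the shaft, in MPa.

J = π(d_o⁴ − d_i⁴)/32 = π(0.0472⁴ − 0.0288⁴)/32 = 4.197×10^-7 m⁴.
τ_max = T·r/J = 6650 × 0.0236 / 4.197×10^-7 = 3.739×10^8 Pa.

374 MPa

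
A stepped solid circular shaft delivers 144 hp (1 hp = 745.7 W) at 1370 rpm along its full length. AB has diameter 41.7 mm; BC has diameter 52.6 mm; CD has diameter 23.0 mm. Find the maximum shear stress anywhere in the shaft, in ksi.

ω = 2π·1370/60 = 143.5 rad/s, so T = P/ω = 144×745.7 / 143.5 = 748.5 N·m.
Under the same torque, τ_max = 16T/(πd³) is largest where d is smallest — segment CD (d = 23.0 mm).
τ_max = 16·748.5/(π·(0.0230)³) = 3.133×10^8 Pa.

45.4 ksi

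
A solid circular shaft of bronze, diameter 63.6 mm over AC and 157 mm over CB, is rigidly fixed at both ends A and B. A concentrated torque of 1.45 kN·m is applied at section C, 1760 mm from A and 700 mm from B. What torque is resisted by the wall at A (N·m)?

Compatibility: T_A·a/J_AC = T_B·b/J_CB with T_A + T_B = T₀.
J_AC = 1.61×10^-6 m⁴, J_CB = 5.96×10^-5 m⁴, so T_A = T₀·(J_AC/a)/((J_AC/a)+(J_CB/b)) = 15.37 N·m, T_B = 1435 N·m.

15.4 N·m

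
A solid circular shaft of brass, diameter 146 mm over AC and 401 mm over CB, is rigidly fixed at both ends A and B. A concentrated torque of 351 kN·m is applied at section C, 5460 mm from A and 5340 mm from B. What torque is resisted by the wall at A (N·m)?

Compatibility: T_A·a/J_AC = T_B·b/J_CB with T_A + T_B = T₀.
J_AC = 4.46×10^-5 m⁴, J_CB = 2.54×10^-3 m⁴, so T_A = T₀·(J_AC/a)/((J_AC/a)+(J_CB/b)) = 5930 N·m, T_B = 345100 N·m.

5930 N·m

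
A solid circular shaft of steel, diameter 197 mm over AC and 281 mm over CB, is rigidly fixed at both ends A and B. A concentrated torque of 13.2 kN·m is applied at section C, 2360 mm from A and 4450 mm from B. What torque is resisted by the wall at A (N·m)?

4130 N·m

Compatibility: T_A·a/J_AC = T_B·b/J_CB with T_A + T_B = T₀.
J_AC = 1.48×10^-4 m⁴, J_CB = 6.12×10^-4 m⁴, so T_A = T₀·(J_AC/a)/((J_AC/a)+(J_CB/b)) = 4131 N·m, T_B = 9069 N·m.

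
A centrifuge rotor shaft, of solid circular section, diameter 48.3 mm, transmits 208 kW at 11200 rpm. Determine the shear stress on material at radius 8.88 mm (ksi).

0.427 ksi

ω = 2π·11200/60 = 1173 rad/s, so T = P/ω = 208×10³ / 1173 = 177.3 N·m.
J = πd⁴/32 = π(0.0483)⁴/32 = 5.343×10^-7 m⁴.
Shear stress varies linearly with radius: τ = T·r/J = 177.3 × 0.00888 / 5.343×10^-7 = 2.947×10^6 Pa.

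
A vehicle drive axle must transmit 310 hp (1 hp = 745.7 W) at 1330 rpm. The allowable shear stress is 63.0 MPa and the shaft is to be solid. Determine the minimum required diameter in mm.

ω = 2π·1330/60 = 139.3 rad/s, so T = P/ω = 310×745.7 / 139.3 = 1660 N·m.
For a solid shaft τ_max = 16T/(πd³), so d = (16T/(π τ_allow))^(1/3) = (16·1660/(π·6.30×10^7))^(1/3) = 0.05119 m.

51.2 mm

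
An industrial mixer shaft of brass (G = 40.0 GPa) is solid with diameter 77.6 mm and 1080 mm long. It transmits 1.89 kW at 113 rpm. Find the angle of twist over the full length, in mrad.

1.21 mrad

ω = 2π·113/60 = 11.83 rad/s, so T = P/ω = 1.89×10³ / 11.83 = 159.7 N·m.
J = πd⁴/32 = π(0.0776)⁴/32 = 3.560×10^-6 m⁴.
θ = T·L/(G·J) = 159.7 × 1.08 / (40.0×10⁹ × 3.560×10^-6) = 1.211×10^-3 rad.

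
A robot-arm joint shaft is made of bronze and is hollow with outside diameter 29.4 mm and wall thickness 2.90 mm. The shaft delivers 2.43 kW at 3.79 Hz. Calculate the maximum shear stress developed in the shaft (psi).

5070 psi

ω = 2π·3.79 = 23.81 rad/s, so T = P/ω = 2.43×10³ / 23.81 = 102.0 N·m.
J = π(d_o⁴ − d_i⁴)/32 = π(0.0294⁴ − 0.0236⁴)/32 = 4.289×10^-8 m⁴.
τ_max = T·r/J = 102.0 × 0.0147 / 4.289×10^-8 = 3.497×10^7 Pa.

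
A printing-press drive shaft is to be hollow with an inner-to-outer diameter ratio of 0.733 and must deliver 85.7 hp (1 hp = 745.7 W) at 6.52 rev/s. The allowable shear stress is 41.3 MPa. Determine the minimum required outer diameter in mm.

64.7 mm

ω = 2π·6.52 = 40.97 rad/s, so T = P/ω = 85.7×745.7 / 40.97 = 1560 N·m.
For a hollow shaft with d_i/d_o = 0.733: τ_max = 16T/(π d_o³ (1−k⁴)), so d_o = [16T/(π τ_allow (1−k⁴))]^(1/3) = [16·1560/(π·4.13×10^7·0.7113)]^(1/3) = 0.06467 m.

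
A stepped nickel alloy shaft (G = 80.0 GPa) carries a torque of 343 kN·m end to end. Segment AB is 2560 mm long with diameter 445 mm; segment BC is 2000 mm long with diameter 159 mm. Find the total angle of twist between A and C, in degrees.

J_AB = π(0.445)⁴/32 = 3.85×10^-3 m⁴; J_BC = π(0.159)⁴/32 = 6.27×10^-5 m⁴.
θ = (T/G)·Σ L_i/J_i = (343000/80.0×10⁹)·(2.56/3.85×10^-3 + 2.00/6.27×10^-5) = 0.1395 rad.

7.99°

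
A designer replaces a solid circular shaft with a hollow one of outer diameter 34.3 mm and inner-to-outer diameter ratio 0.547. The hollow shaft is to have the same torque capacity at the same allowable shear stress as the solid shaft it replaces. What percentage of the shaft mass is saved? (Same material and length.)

25.4 %

Equal τ_max and T ⇒ the solid shaft needs d_s³ = d_o³(1−k⁴), so d_s = 34.3·(1−0.547⁴)^(1/3) = 33.24 mm.
Area ratio A_h/A_s = d_o²(1−k²)/d_s² = (1−k²)/(1−k⁴)^(2/3) = 0.7460.
Mass saving = 1 − 0.7460 = 25.4 %.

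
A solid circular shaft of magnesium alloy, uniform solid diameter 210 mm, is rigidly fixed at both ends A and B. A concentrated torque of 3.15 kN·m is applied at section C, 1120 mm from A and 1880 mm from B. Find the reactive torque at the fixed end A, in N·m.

1970 N·m

With uniform GJ and both ends fixed, compatibility θ_AC = θ_CB gives T_A·a = T_B·b, together with T_A + T_B = T₀.
T_A = T₀·b/(a+b) = 3150·1880/3000 = 1974 N·m; T_B = 1176 N·m.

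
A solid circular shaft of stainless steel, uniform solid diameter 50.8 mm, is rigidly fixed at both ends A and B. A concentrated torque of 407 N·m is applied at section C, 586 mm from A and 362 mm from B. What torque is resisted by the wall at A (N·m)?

With uniform GJ and both ends fixed, compatibility θ_AC = θ_CB gives T_A·a = T_B·b, together with T_A + T_B = T₀.
T_A = T₀·b/(a+b) = 407.0·362/948.0 = 155.4 N·m; T_B = 251.6 N·m.

155 N·m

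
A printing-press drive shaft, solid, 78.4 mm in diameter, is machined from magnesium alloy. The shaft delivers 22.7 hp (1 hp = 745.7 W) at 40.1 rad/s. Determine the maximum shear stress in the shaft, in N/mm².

4.46 N/mm²

ω = 40.1 rad/s, so T = P/ω = 22.7×745.7 / 40.10 = 422.1 N·m.
J = πd⁴/32 = π(0.0784)⁴/32 = 3.709×10^-6 m⁴.
τ_max = T·r/J = 422.1 × 0.0392 / 3.709×10^-6 = 4.461×10^6 Pa.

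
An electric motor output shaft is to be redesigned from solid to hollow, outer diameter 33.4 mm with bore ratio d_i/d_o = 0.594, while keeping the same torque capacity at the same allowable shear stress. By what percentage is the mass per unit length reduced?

Equal τ_max and T ⇒ the solid shaft needs d_s³ = d_o³(1−k⁴), so d_s = 33.4·(1−0.594⁴)^(1/3) = 31.95 mm.
Area ratio A_h/A_s = d_o²(1−k²)/d_s² = (1−k²)/(1−k⁴)^(2/3) = 0.7071.
Mass saving = 1 − 0.7071 = 29.3 %.

29.3 %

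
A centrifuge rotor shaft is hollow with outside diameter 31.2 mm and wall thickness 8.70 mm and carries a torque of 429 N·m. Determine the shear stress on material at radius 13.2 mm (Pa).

6.33e7 Pa

J = π(d_o⁴ − d_i⁴)/32 = π(0.0312⁴ − 0.0138⁴)/32 = 8.947×10^-8 m⁴.
Shear stress varies linearly with radius: τ = T·r/J = 429.0 × 0.0132 / 8.947×10^-8 = 6.329×10^7 Pa.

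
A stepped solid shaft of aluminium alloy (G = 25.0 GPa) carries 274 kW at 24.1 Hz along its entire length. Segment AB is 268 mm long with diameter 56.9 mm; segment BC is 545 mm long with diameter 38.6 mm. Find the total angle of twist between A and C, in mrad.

200 mrad

ω = 2π·24.1 = 151.4 rad/s, so T = P/ω = 274×10³ / 151.4 = 1809 N·m.
J_AB = π(0.0569)⁴/32 = 1.03×10^-6 m⁴; J_BC = π(0.0386)⁴/32 = 2.18×10^-7 m⁴.
θ = (T/G)·Σ L_i/J_i = (1809/25.0×10⁹)·(0.268/1.03×10^-6 + 0.545/2.18×10^-7) = 0.1998 rad.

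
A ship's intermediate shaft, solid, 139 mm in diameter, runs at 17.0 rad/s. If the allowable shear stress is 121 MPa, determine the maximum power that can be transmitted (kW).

J = πd⁴/32 = π(0.139)⁴/32 = 3.665×10^-5 m⁴.
T_max = τ_allow·J/r = 1.21×10^8 × 3.665×10^-5 / 0.0695 = 63810 N·m.
ω = 17.0 rad/s, so P_max = T_max·ω = 1.085×10^6 W.

1080 kW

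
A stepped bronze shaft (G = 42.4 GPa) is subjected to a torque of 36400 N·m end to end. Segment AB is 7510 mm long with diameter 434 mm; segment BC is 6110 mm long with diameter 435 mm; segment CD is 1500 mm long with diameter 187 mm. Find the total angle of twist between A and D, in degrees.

0.806°

J_AB = π(0.434)⁴/32 = 3.48×10^-3 m⁴; J_BC = π(0.435)⁴/32 = 3.52×10^-3 m⁴; J_CD = π(0.187)⁴/32 = 1.20×10^-4 m⁴.
θ = (T/G)·Σ L_i/J_i = (36400/42.4×10⁹)·(7.51/3.48×10^-3 + 6.11/3.52×10^-3 + 1.50/1.20×10^-4) = 0.01407 rad.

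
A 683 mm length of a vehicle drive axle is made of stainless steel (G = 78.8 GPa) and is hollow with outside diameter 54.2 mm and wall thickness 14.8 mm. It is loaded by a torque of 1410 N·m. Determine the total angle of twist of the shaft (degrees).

J = π(d_o⁴ − d_i⁴)/32 = π(0.0542⁴ − 0.0246⁴)/32 = 8.113×10^-7 m⁴.
θ = T·L/(G·J) = 1410 × 0.683 / (78.8×10⁹ × 8.113×10^-7) = 0.01506 rad.

0.863°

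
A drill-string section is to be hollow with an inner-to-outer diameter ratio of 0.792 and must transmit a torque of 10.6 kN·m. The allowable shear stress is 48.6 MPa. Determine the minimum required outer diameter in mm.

For a hollow shaft with d_i/d_o = 0.792: τ_max = 16T/(π d_o³ (1−k⁴)), so d_o = [16T/(π τ_allow (1−k⁴))]^(1/3) = [16·10600/(π·4.86×10^7·0.6065)]^(1/3) = 0.1223 m.

122 mm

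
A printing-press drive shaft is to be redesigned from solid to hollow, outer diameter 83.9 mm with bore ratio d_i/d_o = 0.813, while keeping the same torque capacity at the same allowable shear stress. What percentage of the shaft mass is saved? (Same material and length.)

50.3 %

Equal τ_max and T ⇒ the solid shaft needs d_s³ = d_o³(1−k⁴), so d_s = 83.9·(1−0.813⁴)^(1/3) = 69.28 mm.
Area ratio A_h/A_s = d_o²(1−k²)/d_s² = (1−k²)/(1−k⁴)^(2/3) = 0.4972.
Mass saving = 1 − 0.4972 = 50.3 %.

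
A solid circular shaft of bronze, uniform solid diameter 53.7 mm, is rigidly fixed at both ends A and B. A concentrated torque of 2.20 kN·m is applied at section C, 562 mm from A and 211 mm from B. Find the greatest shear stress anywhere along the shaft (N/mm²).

52.6 N/mm²

With uniform GJ and both ends fixed, compatibility θ_AC = θ_CB gives T_A·a = T_B·b, together with T_A + T_B = T₀.
T_A = T₀·b/(a+b) = 2200·211/773.0 = 600.5 N·m; T_B = 1599 N·m.
τ in each portion: τ_AC = 1.98×10^7 Pa, τ_CB = 5.26×10^7 Pa; maximum is in CB.
τ_max = T_CB·r/J = 1599·0.0269/8.16×10^-7 = 5.260×10^7 Pa.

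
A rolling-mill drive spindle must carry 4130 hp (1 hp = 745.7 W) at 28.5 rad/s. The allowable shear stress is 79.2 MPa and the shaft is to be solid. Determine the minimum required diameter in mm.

191 mm

ω = 28.5 rad/s, so T = P/ω = 4130×745.7 / 28.50 = 108100 N·m.
For a solid shaft τ_max = 16T/(πd³), so d = (16T/(π τ_allow))^(1/3) = (16·108100/(π·7.92×10^7))^(1/3) = 0.1908 m.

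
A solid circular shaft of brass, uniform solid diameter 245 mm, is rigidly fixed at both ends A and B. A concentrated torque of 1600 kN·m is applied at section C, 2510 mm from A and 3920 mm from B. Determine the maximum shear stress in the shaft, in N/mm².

With uniform GJ and both ends fixed, compatibility θ_AC = θ_CB gives T_A·a = T_B·b, together with T_A + T_B = T₀.
T_A = T₀·b/(a+b) = 1.600e6·3920/6430 = 975400 N·m; T_B = 624600 N·m.
τ in each portion: τ_AC = 3.38×10^8 Pa, τ_CB = 2.16×10^8 Pa; maximum is in AC.
τ_max = T_AC·r/J = 975400·0.122/3.54×10^-4 = 3.378×10^8 Pa.

338 N/mm²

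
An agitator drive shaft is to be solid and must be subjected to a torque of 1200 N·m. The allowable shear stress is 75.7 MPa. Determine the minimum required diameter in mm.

For a solid shaft τ_max = 16T/(πd³), so d = (16T/(π τ_allow))^(1/3) = (16·1200/(π·7.57×10^7))^(1/3) = 0.04322 m.

43.2 mm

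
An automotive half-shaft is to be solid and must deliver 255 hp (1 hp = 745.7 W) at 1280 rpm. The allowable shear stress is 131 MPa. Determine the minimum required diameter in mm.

ω = 2π·1280/60 = 134.0 rad/s, so T = P/ω = 255×745.7 / 134.0 = 1419 N·m.
For a solid shaft τ_max = 16T/(πd³), so d = (16T/(π τ_allow))^(1/3) = (16·1419/(π·1.31×10^8))^(1/3) = 0.03806 m.

38.1 mm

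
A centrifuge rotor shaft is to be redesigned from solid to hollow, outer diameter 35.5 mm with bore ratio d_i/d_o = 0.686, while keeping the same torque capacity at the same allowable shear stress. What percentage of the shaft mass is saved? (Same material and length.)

37.4 %

Equal τ_max and T ⇒ the solid shaft needs d_s³ = d_o³(1−k⁴), so d_s = 35.5·(1−0.686⁴)^(1/3) = 32.66 mm.
Area ratio A_h/A_s = d_o²(1−k²)/d_s² = (1−k²)/(1−k⁴)^(2/3) = 0.6256.
Mass saving = 1 − 0.6256 = 37.4 %.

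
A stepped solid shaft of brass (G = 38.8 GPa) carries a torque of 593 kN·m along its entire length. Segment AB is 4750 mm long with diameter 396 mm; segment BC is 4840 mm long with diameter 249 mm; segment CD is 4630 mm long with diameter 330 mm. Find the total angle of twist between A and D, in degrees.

J_AB = π(0.396)⁴/32 = 2.41×10^-3 m⁴; J_BC = π(0.249)⁴/32 = 3.77×10^-4 m⁴; J_CD = π(0.330)⁴/32 = 1.16×10^-3 m⁴.
θ = (T/G)·Σ L_i/J_i = (593000/38.8×10⁹)·(4.75/2.41×10^-3 + 4.84/3.77×10^-4 + 4.63/1.16×10^-3) = 0.2869 rad.

16.4°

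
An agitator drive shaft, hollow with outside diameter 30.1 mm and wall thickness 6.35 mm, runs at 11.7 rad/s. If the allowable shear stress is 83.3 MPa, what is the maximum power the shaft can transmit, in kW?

4.64 kW

J = π(d_o⁴ − d_i⁴)/32 = π(0.0301⁴ − 0.0174⁴)/32 = 7.159×10^-8 m⁴.
T_max = τ_allow·J/r = 8.33×10^7 × 7.159×10^-8 / 0.0151 = 396.2 N·m.
ω = 11.7 rad/s, so P_max = T_max·ω = 4636 W.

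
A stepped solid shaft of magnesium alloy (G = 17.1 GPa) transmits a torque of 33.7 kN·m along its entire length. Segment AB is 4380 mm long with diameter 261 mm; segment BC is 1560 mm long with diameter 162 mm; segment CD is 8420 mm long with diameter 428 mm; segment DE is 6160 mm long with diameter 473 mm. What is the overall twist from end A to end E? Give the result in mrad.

J_AB = π(0.261)⁴/32 = 4.56×10^-4 m⁴; J_BC = π(0.162)⁴/32 = 6.76×10^-5 m⁴; J_CD = π(0.428)⁴/32 = 3.29×10^-3 m⁴; J_DE = π(0.473)⁴/32 = 4.91×10^-3 m⁴.
θ = (T/G)·Σ L_i/J_i = (33700/17.1×10⁹)·(4.38/4.56×10^-4 + 1.56/6.76×10^-5 + 8.42/3.29×10^-3 + 6.16/4.91×10^-3) = 0.07192 rad.

71.9 mrad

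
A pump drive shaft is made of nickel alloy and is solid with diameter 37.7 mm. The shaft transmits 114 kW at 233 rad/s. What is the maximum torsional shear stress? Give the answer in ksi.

6.74 ksi

ω = 233 rad/s, so T = P/ω = 114×10³ / 233.0 = 489.3 N·m.
J = πd⁴/32 = π(0.0377)⁴/32 = 1.983×10^-7 m⁴.
τ_max = T·r/J = 489.3 × 0.0189 / 1.983×10^-7 = 4.650×10^7 Pa.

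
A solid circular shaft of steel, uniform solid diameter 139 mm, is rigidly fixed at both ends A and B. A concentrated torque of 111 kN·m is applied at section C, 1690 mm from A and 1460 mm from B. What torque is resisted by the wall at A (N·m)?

With uniform GJ and both ends fixed, compatibility θ_AC = θ_CB gives T_A·a = T_B·b, together with T_A + T_B = T₀.
T_A = T₀·b/(a+b) = 111000·1460/3150 = 51450 N·m; T_B = 59550 N·m.

51400 N·m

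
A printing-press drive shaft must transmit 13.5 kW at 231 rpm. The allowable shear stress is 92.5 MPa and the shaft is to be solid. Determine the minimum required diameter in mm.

ω = 2π·231/60 = 24.19 rad/s, so T = P/ω = 13.5×10³ / 24.19 = 558.1 N·m.
For a solid shaft τ_max = 16T/(πd³), so d = (16T/(π τ_allow))^(1/3) = (16·558.1/(π·9.25×10^7))^(1/3) = 0.03132 m.

31.3 mm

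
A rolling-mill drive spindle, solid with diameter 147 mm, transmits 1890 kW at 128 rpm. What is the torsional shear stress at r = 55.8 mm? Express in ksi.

ω = 2π·128/60 = 13.40 rad/s, so T = P/ω = 1890×10³ / 13.40 = 141000 N·m.
J = πd⁴/32 = π(0.147)⁴/32 = 4.584×10^-5 m⁴.
Shear stress varies linearly with radius: τ = T·r/J = 141000 × 0.0558 / 4.584×10^-5 = 1.716×10^8 Pa.

24.9 ksi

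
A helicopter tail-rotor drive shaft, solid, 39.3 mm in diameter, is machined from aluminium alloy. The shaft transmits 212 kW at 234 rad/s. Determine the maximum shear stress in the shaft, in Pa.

ω = 234 rad/s, so T = P/ω = 212×10³ / 234.0 = 906.0 N·m.
J = πd⁴/32 = π(0.0393)⁴/32 = 2.342×10^-7 m⁴.
τ_max = T·r/J = 906.0 × 0.0196 / 2.342×10^-7 = 7.602×10^7 Pa.

7.60e7 Pa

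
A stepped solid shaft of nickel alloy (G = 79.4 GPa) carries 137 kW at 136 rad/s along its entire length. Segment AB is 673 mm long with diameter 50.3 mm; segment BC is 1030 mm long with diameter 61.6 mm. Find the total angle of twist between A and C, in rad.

ω = 136 rad/s, so T = P/ω = 137×10³ / 136.0 = 1007 N·m.
J_AB = π(0.0503)⁴/32 = 6.28×10^-7 m⁴; J_BC = π(0.0616)⁴/32 = 1.41×10^-6 m⁴.
θ = (T/G)·Σ L_i/J_i = (1007/79.4×10⁹)·(0.673/6.28×10^-7 + 1.03/1.41×10^-6) = 0.02283 rad.

0.0228 rad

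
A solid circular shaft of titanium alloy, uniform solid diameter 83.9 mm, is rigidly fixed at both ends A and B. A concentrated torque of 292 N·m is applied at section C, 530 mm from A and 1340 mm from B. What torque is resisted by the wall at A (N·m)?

With uniform GJ and both ends fixed, compatibility θ_AC = θ_CB gives T_A·a = T_B·b, together with T_A + T_B = T₀.
T_A = T₀·b/(a+b) = 292.0·1340/1870 = 209.2 N·m; T_B = 82.76 N·m.

209 N·m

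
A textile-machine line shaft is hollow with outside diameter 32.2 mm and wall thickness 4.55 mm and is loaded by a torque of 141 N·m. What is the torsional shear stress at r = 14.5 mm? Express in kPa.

26400 kPa

J = π(d_o⁴ − d_i⁴)/32 = π(0.0322⁴ − 0.0231⁴)/32 = 7.759×10^-8 m⁴.
Shear stress varies linearly with radius: τ = T·r/J = 141.0 × 0.0145 / 7.759×10^-8 = 2.635×10^7 Pa.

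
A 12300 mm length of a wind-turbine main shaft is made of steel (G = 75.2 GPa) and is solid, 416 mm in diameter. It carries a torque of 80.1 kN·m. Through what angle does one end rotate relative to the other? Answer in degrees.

0.255°

J = πd⁴/32 = π(0.416)⁴/32 = 2.940×10^-3 m⁴.
θ = T·L/(G·J) = 80100 × 12.3 / (75.2×10⁹ × 2.940×10^-3) = 4.456×10^-3 rad.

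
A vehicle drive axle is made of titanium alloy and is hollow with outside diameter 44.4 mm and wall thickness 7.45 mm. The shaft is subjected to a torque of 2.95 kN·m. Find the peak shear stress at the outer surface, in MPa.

J = π(d_o⁴ − d_i⁴)/32 = π(0.0444⁴ − 0.0295⁴)/32 = 3.072×10^-7 m⁴.
τ_max = T·r/J = 2950 × 0.0222 / 3.072×10^-7 = 2.132×10^8 Pa.

213 MPa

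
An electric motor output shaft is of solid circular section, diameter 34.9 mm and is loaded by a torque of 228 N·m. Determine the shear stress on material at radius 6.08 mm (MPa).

J = πd⁴/32 = π(0.0349)⁴/32 = 1.456×10^-7 m⁴.
Shear stress varies linearly with radius: τ = T·r/J = 228.0 × 0.00608 / 1.456×10^-7 = 9.518×10^6 Pa.

9.52 MPa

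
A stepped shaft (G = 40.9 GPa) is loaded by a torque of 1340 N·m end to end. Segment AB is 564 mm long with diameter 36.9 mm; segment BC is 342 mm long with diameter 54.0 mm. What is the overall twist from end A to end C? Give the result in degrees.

6.59°

J_AB = π(0.0369)⁴/32 = 1.82×10^-7 m⁴; J_BC = π(0.0540)⁴/32 = 8.35×10^-7 m⁴.
θ = (T/G)·Σ L_i/J_i = (1340/40.9×10⁹)·(0.564/1.82×10^-7 + 0.342/8.35×10^-7) = 0.1149 rad.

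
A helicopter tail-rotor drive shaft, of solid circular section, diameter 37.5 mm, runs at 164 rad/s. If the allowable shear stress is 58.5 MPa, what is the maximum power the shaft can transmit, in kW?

J = πd⁴/32 = π(0.0375)⁴/32 = 1.941×10^-7 m⁴.
T_max = τ_allow·J/r = 5.85×10^7 × 1.941×10^-7 / 0.0187 = 605.7 N·m.
ω = 164 rad/s, so P_max = T_max·ω = 9.934×10^4 W.

99.3 kW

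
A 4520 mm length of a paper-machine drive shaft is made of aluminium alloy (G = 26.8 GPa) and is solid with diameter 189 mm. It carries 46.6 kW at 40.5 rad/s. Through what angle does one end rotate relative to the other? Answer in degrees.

ω = 40.5 rad/s, so T = P/ω = 46.6×10³ / 40.50 = 1151 N·m.
J = πd⁴/32 = π(0.189)⁴/32 = 1.253×10^-4 m⁴.
θ = T·L/(G·J) = 1151 × 4.52 / (26.8×10⁹ × 1.253×10^-4) = 1.549×10^-3 rad.

0.0888°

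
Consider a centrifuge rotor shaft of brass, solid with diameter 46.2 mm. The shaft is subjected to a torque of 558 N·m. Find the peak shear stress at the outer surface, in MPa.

28.8 MPa

J = πd⁴/32 = π(0.0462)⁴/32 = 4.473×10^-7 m⁴.
τ_max = T·r/J = 558.0 × 0.0231 / 4.473×10^-7 = 2.882×10^7 Pa.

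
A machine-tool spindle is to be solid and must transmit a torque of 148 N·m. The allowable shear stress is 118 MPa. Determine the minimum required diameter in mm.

For a solid shaft τ_max = 16T/(πd³), so d = (16T/(π τ_allow))^(1/3) = (16·148.0/(π·1.18×10^8))^(1/3) = 0.01855 m.

18.6 mm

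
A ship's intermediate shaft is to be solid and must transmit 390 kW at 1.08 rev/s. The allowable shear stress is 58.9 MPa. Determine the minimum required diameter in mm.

ω = 2π·1.08 = 6.786 rad/s, so T = P/ω = 390×10³ / 6.786 = 57470 N·m.
For a solid shaft τ_max = 16T/(πd³), so d = (16T/(π τ_allow))^(1/3) = (16·57470/(π·5.89×10^7))^(1/3) = 0.1706 m.

171 mm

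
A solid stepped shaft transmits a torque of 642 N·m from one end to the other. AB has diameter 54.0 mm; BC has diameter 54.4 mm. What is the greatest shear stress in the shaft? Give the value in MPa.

Under the same torque, τ_max = 16T/(πd³) is largest where d is smallest — segment AB (d = 54.0 mm).
τ_max = 16·642.0/(π·(0.0540)³) = 2.076×10^7 Pa.

20.8 MPa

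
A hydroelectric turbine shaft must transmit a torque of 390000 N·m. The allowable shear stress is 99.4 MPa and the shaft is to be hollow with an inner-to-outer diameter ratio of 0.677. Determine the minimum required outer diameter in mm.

294 mm

For a hollow shaft with d_i/d_o = 0.677: τ_max = 16T/(π d_o³ (1−k⁴)), so d_o = [16T/(π τ_allow (1−k⁴))]^(1/3) = [16·390000/(π·9.94×10^7·0.7899)]^(1/3) = 0.2936 m.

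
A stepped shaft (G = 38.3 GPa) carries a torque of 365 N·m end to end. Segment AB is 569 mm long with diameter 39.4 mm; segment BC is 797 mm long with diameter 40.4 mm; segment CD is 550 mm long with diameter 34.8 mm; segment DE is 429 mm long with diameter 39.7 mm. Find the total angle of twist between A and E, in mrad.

J_AB = π(0.0394)⁴/32 = 2.37×10^-7 m⁴; J_BC = π(0.0404)⁴/32 = 2.62×10^-7 m⁴; J_CD = π(0.0348)⁴/32 = 1.44×10^-7 m⁴; J_DE = π(0.0397)⁴/32 = 2.44×10^-7 m⁴.
θ = (T/G)·Σ L_i/J_i = (365.0/38.3×10⁹)·(0.569/2.37×10^-7 + 0.797/2.62×10^-7 + 0.550/1.44×10^-7 + 0.429/2.44×10^-7) = 0.1051 rad.

105 mrad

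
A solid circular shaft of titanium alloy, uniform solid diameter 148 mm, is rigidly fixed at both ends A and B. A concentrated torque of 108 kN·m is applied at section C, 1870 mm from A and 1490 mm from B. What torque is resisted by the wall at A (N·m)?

47900 N·m

With uniform GJ and both ends fixed, compatibility θ_AC = θ_CB gives T_A·a = T_B·b, together with T_A + T_B = T₀.
T_A = T₀·b/(a+b) = 108000·1490/3360 = 47890 N·m; T_B = 60110 N·m.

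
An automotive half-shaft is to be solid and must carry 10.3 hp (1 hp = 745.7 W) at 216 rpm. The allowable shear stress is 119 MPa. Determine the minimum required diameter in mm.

ω = 2π·216/60 = 22.62 rad/s, so T = P/ω = 10.3×745.7 / 22.62 = 339.6 N·m.
For a solid shaft τ_max = 16T/(πd³), so d = (16T/(π τ_allow))^(1/3) = (16·339.6/(π·1.19×10^8))^(1/3) = 0.02440 m.

24.4 mm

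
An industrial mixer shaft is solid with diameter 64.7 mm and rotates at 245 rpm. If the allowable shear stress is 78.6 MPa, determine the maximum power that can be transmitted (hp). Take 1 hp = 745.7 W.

J = πd⁴/32 = π(0.0647)⁴/32 = 1.720×10^-6 m⁴.
T_max = τ_allow·J/r = 7.86×10^7 × 1.720×10^-6 / 0.0324 = 4180 N·m.
ω = 2π·245/60 = 25.66 rad/s, so P_max = T_max·ω = 1.072×10^5 W.

144 hp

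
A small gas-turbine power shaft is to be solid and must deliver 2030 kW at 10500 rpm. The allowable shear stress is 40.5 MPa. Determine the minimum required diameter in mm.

ω = 2π·10500/60 = 1100 rad/s, so T = P/ω = 2030×10³ / 1100 = 1846 N·m.
For a solid shaft τ_max = 16T/(πd³), so d = (16T/(π τ_allow))^(1/3) = (16·1846/(π·4.05×10^7))^(1/3) = 0.06146 m.

61.5 mm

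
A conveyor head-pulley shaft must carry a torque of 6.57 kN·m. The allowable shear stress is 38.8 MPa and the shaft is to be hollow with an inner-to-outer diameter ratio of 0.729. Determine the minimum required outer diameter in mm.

For a hollow shaft with d_i/d_o = 0.729: τ_max = 16T/(π d_o³ (1−k⁴)), so d_o = [16T/(π τ_allow (1−k⁴))]^(1/3) = [16·6570/(π·3.88×10^7·0.7176)]^(1/3) = 0.1063 m.

106 mm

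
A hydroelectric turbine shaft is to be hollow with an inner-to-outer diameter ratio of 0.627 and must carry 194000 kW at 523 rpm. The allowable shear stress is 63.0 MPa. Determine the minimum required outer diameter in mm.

697 mm

ω = 2π·523/60 = 54.77 rad/s, so T = P/ω = 194000×10³ / 54.77 = 3.542e6 N·m.
For a hollow shaft with d_i/d_o = 0.627: τ_max = 16T/(π d_o³ (1−k⁴)), so d_o = [16T/(π τ_allow (1−k⁴))]^(1/3) = [16·3.542e6/(π·6.30×10^7·0.8454)]^(1/3) = 0.6971 m.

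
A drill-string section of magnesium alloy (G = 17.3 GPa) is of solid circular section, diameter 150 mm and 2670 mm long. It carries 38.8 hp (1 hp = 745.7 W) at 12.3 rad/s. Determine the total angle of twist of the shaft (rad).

ω = 12.3 rad/s, so T = P/ω = 38.8×745.7 / 12.30 = 2352 N·m.
J = πd⁴/32 = π(0.150)⁴/32 = 4.970×10^-5 m⁴.
θ = T·L/(G·J) = 2352 × 2.67 / (17.3×10⁹ × 4.970×10^-5) = 7.305×10^-3 rad.

0.00730 rad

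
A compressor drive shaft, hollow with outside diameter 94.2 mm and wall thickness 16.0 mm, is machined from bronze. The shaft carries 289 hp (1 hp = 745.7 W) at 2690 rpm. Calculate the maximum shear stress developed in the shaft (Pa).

5.76e6 Pa

ω = 2π·2690/60 = 281.7 rad/s, so T = P/ω = 289×745.7 / 281.7 = 765.0 N·m.
J = π(d_o⁴ − d_i⁴)/32 = π(0.0942⁴ − 0.0622⁴)/32 = 6.261×10^-6 m⁴.
τ_max = T·r/J = 765.0 × 0.0471 / 6.261×10^-6 = 5.755×10^6 Pa.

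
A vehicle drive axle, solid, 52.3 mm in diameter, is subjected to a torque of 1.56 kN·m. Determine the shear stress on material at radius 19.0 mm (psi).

J = πd⁴/32 = π(0.0523)⁴/32 = 7.345×10^-7 m⁴.
Shear stress varies linearly with radius: τ = T·r/J = 1560 × 0.0190 / 7.345×10^-7 = 4.035×10^7 Pa.

5850 psi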